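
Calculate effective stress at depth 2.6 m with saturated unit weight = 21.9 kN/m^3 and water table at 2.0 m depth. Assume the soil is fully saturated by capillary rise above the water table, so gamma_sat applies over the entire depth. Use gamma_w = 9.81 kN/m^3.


Result: 51.05 kPa

Derivation:
Total stress = gamma_sat * depth
sigma = 21.9 * 2.6 = 56.94 kPa
Pore water pressure u = gamma_w * (depth - d_wt)
u = 9.81 * (2.6 - 2.0) = 5.886 kPa
Effective stress = sigma - u
sigma' = 56.94 - 5.886 = 51.05 kPa


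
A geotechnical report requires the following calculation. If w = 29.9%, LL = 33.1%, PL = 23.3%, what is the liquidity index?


First compute the plasticity index:
PI = LL - PL = 33.1 - 23.3 = 9.8
Then compute the liquidity index:
LI = (w - PL) / PI
LI = (29.9 - 23.3) / 9.8
LI = 0.673


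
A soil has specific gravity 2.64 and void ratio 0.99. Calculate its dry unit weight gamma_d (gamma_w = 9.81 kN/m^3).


Using gamma_d = Gs * gamma_w / (1 + e)
gamma_d = 2.64 * 9.81 / (1 + 0.99)
gamma_d = 2.64 * 9.81 / 1.99
gamma_d = 13.014 kN/m^3


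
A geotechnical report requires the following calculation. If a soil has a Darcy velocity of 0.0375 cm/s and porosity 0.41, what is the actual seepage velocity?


Result: 0.09146 cm/s

Derivation:
Using v_s = v_d / n
v_s = 0.0375 / 0.41
v_s = 0.09146 cm/s


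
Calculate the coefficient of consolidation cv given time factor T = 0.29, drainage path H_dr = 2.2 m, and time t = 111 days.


Using cv = T * H_dr^2 / t
H_dr^2 = 2.2^2 = 4.84
cv = 0.29 * 4.84 / 111
cv = 0.01265 m^2/day


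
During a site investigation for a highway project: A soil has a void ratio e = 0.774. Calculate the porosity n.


Using the relation n = e / (1 + e)
n = 0.774 / (1 + 0.774)
n = 0.774 / 1.774
n = 0.4363


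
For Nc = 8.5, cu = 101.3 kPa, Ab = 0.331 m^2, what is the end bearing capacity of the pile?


Result: 285.01 kN

Derivation:
Using Qb = Nc * cu * Ab
Qb = 8.5 * 101.3 * 0.331
Qb = 285.01 kN


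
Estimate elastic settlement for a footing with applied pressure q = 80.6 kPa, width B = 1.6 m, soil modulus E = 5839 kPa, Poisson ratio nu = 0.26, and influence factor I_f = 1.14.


Using Se = q * B * (1 - nu^2) * I_f / E
1 - nu^2 = 1 - 0.26^2 = 0.9324
Se = 80.6 * 1.6 * 0.9324 * 1.14 / 5839
Se = 0.023476 m
Convert to mm: Se = 0.023476 * 1000 = 23.476 mm


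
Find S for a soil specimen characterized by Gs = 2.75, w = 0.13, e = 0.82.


Using S = Gs * w / e
S = 2.75 * 0.13 / 0.82
S = 0.436


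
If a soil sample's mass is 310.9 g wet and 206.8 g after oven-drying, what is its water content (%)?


Using w = (m_wet - m_dry) / m_dry * 100
m_wet - m_dry = 310.9 - 206.8 = 104.1 g
w = 104.1 / 206.8 * 100
w = 50.34 %


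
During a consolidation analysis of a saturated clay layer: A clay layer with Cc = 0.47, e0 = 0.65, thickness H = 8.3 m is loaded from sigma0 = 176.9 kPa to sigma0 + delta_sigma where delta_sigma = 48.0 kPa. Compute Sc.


Result: 0.2465 m

Derivation:
Using Sc = Cc * H / (1 + e0) * log10((sigma0 + delta_sigma) / sigma0)
Stress ratio = (176.9 + 48.0) / 176.9 = 1.27134
log10(1.27134) = 0.104262
Cc * H / (1 + e0) = 0.47 * 8.3 / (1 + 0.65) = 2.36424
Sc = 2.36424 * 0.104262
Sc = 0.2465 m


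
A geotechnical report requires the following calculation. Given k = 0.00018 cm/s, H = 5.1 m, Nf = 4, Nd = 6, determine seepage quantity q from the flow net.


Convert k to m/s for unit consistency with H:
k = 0.00018 cm/s = 0.00018 / 100 m/s = 1.8e-06 m/s
Using q = k * H * Nf / Nd
Nf / Nd = 4 / 6 = 0.6667
q = 1.8e-06 * 5.1 * 0.6667
q = 6.12e-06 m^3/s per m


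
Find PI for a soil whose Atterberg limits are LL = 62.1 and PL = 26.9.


Using PI = LL - PL
PI = 62.1 - 26.9
PI = 35.2


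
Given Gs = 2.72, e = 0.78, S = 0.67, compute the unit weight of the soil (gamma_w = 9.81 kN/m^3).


Using gamma = gamma_w * (Gs + S*e) / (1 + e)
Numerator: Gs + S*e = 2.72 + 0.67*0.78 = 3.2426
Denominator: 1 + e = 1 + 0.78 = 1.78
gamma = 9.81 * 3.2426 / 1.78
gamma = 17.871 kN/m^3


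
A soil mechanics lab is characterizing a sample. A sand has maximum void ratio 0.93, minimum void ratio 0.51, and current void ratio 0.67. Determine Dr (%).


Using Dr = (e_max - e) / (e_max - e_min) * 100
e_max - e = 0.93 - 0.67 = 0.26
e_max - e_min = 0.93 - 0.51 = 0.42
Dr = 0.26 / 0.42 * 100
Dr = 61.9 %


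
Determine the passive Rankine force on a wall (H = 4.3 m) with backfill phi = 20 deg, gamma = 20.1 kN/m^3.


Result: 379.01 kN/m

Derivation:
Compute passive earth pressure coefficient:
Kp = tan^2(45 + phi/2) = tan^2(55.0) = 2.039607
Compute passive force:
Pp = 0.5 * Kp * gamma * H^2
Pp = 0.5 * 2.039607 * 20.1 * 4.3^2
Pp = 379.01 kN/m


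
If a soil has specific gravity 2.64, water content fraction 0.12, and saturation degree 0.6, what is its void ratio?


Using the relation e = Gs * w / S
e = 2.64 * 0.12 / 0.6
e = 0.528


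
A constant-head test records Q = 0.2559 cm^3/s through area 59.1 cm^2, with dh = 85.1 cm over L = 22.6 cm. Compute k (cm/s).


Compute hydraulic gradient:
i = dh / L = 85.1 / 22.6 = 3.76549
Then apply Darcy's law:
k = Q / (A * i)
k = 0.2559 / (59.1 * 3.76549)
k = 0.2559 / 222.54
k = 0.00115 cm/s


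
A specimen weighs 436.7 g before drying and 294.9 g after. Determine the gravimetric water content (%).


Using w = (m_wet - m_dry) / m_dry * 100
m_wet - m_dry = 436.7 - 294.9 = 141.8 g
w = 141.8 / 294.9 * 100
w = 48.08 %


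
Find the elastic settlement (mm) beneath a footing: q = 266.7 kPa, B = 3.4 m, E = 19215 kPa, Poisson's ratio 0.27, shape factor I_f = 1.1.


Using Se = q * B * (1 - nu^2) * I_f / E
1 - nu^2 = 1 - 0.27^2 = 0.9271
Se = 266.7 * 3.4 * 0.9271 * 1.1 / 19215
Se = 0.048126 m
Convert to mm: Se = 0.048126 * 1000 = 48.126 mm


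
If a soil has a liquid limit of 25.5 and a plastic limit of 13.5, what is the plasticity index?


Using PI = LL - PL
PI = 25.5 - 13.5
PI = 12.0


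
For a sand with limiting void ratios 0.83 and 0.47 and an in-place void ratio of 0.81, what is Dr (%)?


Using Dr = (e_max - e) / (e_max - e_min) * 100
e_max - e = 0.83 - 0.81 = 0.02
e_max - e_min = 0.83 - 0.47 = 0.36
Dr = 0.02 / 0.36 * 100
Dr = 5.56 %


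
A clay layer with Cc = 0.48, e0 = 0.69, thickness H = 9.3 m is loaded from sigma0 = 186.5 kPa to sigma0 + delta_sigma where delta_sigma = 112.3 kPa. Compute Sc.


Using Sc = Cc * H / (1 + e0) * log10((sigma0 + delta_sigma) / sigma0)
Stress ratio = (186.5 + 112.3) / 186.5 = 1.60214
log10(1.60214) = 0.204702
Cc * H / (1 + e0) = 0.48 * 9.3 / (1 + 0.69) = 2.64142
Sc = 2.64142 * 0.204702
Sc = 0.5407 m


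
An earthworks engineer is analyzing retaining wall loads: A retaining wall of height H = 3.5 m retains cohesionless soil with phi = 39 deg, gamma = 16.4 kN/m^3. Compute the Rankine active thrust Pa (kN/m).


Compute active earth pressure coefficient:
Ka = tan^2(45 - phi/2) = tan^2(25.5) = 0.227506
Compute active force:
Pa = 0.5 * Ka * gamma * H^2
Pa = 0.5 * 0.227506 * 16.4 * 3.5^2
Pa = 22.85 kN/m


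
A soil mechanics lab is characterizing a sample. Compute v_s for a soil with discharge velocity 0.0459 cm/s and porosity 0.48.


Result: 0.09563 cm/s

Derivation:
Using v_s = v_d / n
v_s = 0.0459 / 0.48
v_s = 0.09563 cm/s


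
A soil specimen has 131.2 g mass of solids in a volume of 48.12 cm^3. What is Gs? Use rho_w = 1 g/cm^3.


Using Gs = m_s / (V_s * rho_w)
Since rho_w = 1 g/cm^3:
Gs = 131.2 / 48.12
Gs = 2.727


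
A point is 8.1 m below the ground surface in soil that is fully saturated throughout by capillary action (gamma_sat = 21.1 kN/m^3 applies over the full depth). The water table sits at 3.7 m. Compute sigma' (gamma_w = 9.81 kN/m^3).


Total stress = gamma_sat * depth
sigma = 21.1 * 8.1 = 170.91 kPa
Pore water pressure u = gamma_w * (depth - d_wt)
u = 9.81 * (8.1 - 3.7) = 43.164 kPa
Effective stress = sigma - u
sigma' = 170.91 - 43.164 = 127.75 kPa


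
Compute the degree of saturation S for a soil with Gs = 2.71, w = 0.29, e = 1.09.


Result: 0.721

Derivation:
Using S = Gs * w / e
S = 2.71 * 0.29 / 1.09
S = 0.721


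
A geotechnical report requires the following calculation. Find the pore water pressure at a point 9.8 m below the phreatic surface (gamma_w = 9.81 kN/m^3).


Using u = gamma_w * h_w
u = 9.81 * 9.8
u = 96.14 kPa


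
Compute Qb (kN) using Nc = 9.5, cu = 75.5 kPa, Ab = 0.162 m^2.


Result: 116.19 kN

Derivation:
Using Qb = Nc * cu * Ab
Qb = 9.5 * 75.5 * 0.162
Qb = 116.19 kN


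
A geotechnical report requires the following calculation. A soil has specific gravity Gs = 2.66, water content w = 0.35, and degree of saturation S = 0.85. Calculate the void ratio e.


Using the relation e = Gs * w / S
e = 2.66 * 0.35 / 0.85
e = 1.0953


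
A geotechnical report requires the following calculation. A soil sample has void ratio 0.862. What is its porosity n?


Result: 0.4629

Derivation:
Using the relation n = e / (1 + e)
n = 0.862 / (1 + 0.862)
n = 0.862 / 1.862
n = 0.4629


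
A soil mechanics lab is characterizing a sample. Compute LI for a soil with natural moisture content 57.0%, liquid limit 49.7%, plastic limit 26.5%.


First compute the plasticity index:
PI = LL - PL = 49.7 - 26.5 = 23.2
Then compute the liquidity index:
LI = (w - PL) / PI
LI = (57.0 - 26.5) / 23.2
LI = 1.315


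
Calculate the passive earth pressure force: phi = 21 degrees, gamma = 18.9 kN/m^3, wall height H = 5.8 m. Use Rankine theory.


Result: 673.01 kN/m

Derivation:
Compute passive earth pressure coefficient:
Kp = tan^2(45 + phi/2) = tan^2(55.5) = 2.117051
Compute passive force:
Pp = 0.5 * Kp * gamma * H^2
Pp = 0.5 * 2.117051 * 18.9 * 5.8^2
Pp = 673.01 kN/m


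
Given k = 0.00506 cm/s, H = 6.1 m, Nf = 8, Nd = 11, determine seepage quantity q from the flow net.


Convert k to m/s for unit consistency with H:
k = 0.00506 cm/s = 0.00506 / 100 m/s = 5.06e-05 m/s
Using q = k * H * Nf / Nd
Nf / Nd = 8 / 11 = 0.7273
q = 5.06e-05 * 6.1 * 0.7273
q = 0.0002245 m^3/s per m


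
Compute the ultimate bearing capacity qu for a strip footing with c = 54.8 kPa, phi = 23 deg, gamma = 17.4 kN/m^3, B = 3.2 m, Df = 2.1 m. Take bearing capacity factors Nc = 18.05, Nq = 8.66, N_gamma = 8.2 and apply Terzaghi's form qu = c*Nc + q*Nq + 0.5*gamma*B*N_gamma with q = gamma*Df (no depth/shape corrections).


Result: 1533.86 kPa

Derivation:
Compute qu = c*Nc + gamma*Df*Nq + 0.5*gamma*B*N_gamma
Term 1: 54.8 * 18.05 = 989.14
Term 2: 17.4 * 2.1 * 8.66 = 316.4364
Term 3: 0.5 * 17.4 * 3.2 * 8.2 = 228.288
qu = 989.14 + 316.4364 + 228.288
qu = 1533.86 kPa


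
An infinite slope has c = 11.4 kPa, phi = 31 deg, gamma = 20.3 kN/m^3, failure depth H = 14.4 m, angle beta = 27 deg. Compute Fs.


Result: 1.276

Derivation:
Using Fs = c / (gamma*H*sin(beta)*cos(beta)) + tan(phi)/tan(beta)
Cohesion contribution = 11.4 / (20.3*14.4*sin(27)*cos(27))
Cohesion contribution = 0.0964092
Friction contribution = tan(31)/tan(27) = 1.17926
Fs = 0.0964092 + 1.17926
Fs = 1.276


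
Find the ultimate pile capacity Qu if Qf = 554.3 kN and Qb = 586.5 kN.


Result: 1140.8 kN

Derivation:
Using Qu = Qf + Qb
Qu = 554.3 + 586.5
Qu = 1140.8 kN


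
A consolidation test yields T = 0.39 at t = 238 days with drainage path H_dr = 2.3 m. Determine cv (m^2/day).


Using cv = T * H_dr^2 / t
H_dr^2 = 2.3^2 = 5.29
cv = 0.39 * 5.29 / 238
cv = 0.00867 m^2/day


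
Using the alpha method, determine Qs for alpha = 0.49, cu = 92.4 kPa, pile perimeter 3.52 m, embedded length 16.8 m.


Using Qs = alpha * cu * perimeter * L
Qs = 0.49 * 92.4 * 3.52 * 16.8
Qs = 2677.44 kN


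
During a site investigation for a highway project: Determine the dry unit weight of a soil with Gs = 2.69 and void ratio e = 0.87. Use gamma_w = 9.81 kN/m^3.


Using gamma_d = Gs * gamma_w / (1 + e)
gamma_d = 2.69 * 9.81 / (1 + 0.87)
gamma_d = 2.69 * 9.81 / 1.87
gamma_d = 14.112 kN/m^3


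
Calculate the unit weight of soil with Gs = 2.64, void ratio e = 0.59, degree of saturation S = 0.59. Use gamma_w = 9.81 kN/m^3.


Using gamma = gamma_w * (Gs + S*e) / (1 + e)
Numerator: Gs + S*e = 2.64 + 0.59*0.59 = 2.9881
Denominator: 1 + e = 1 + 0.59 = 1.59
gamma = 9.81 * 2.9881 / 1.59
gamma = 18.436 kN/m^3


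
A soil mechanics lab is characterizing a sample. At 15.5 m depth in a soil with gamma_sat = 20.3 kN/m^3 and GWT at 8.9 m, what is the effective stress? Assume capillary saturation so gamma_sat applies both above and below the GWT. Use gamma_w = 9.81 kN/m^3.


Total stress = gamma_sat * depth
sigma = 20.3 * 15.5 = 314.65 kPa
Pore water pressure u = gamma_w * (depth - d_wt)
u = 9.81 * (15.5 - 8.9) = 64.746 kPa
Effective stress = sigma - u
sigma' = 314.65 - 64.746 = 249.9 kPa


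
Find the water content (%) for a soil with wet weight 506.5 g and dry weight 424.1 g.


Using w = (m_wet - m_dry) / m_dry * 100
m_wet - m_dry = 506.5 - 424.1 = 82.4 g
w = 82.4 / 424.1 * 100
w = 19.43 %


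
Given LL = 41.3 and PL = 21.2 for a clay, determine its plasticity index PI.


Using PI = LL - PL
PI = 41.3 - 21.2
PI = 20.1


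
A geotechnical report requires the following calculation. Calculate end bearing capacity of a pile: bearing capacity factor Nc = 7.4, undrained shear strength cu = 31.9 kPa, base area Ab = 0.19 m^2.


Using Qb = Nc * cu * Ab
Qb = 7.4 * 31.9 * 0.19
Qb = 44.85 kN


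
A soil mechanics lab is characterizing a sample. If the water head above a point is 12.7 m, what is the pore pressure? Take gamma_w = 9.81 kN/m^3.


Using u = gamma_w * h_w
u = 9.81 * 12.7
u = 124.59 kPa


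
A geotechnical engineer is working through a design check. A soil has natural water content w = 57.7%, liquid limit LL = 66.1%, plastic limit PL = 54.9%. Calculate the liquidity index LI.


First compute the plasticity index:
PI = LL - PL = 66.1 - 54.9 = 11.2
Then compute the liquidity index:
LI = (w - PL) / PI
LI = (57.7 - 54.9) / 11.2
LI = 0.25


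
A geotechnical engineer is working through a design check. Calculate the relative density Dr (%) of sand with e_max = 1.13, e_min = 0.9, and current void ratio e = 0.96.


Using Dr = (e_max - e) / (e_max - e_min) * 100
e_max - e = 1.13 - 0.96 = 0.17
e_max - e_min = 1.13 - 0.9 = 0.23
Dr = 0.17 / 0.23 * 100
Dr = 73.91 %


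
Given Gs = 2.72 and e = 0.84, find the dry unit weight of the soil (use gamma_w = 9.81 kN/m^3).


Result: 14.502 kN/m^3

Derivation:
Using gamma_d = Gs * gamma_w / (1 + e)
gamma_d = 2.72 * 9.81 / (1 + 0.84)
gamma_d = 2.72 * 9.81 / 1.84
gamma_d = 14.502 kN/m^3


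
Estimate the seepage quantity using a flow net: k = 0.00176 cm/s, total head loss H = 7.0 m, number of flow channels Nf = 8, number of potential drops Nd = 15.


Convert k to m/s for unit consistency with H:
k = 0.00176 cm/s = 0.00176 / 100 m/s = 1.76e-05 m/s
Using q = k * H * Nf / Nd
Nf / Nd = 8 / 15 = 0.5333
q = 1.76e-05 * 7.0 * 0.5333
q = 6.571e-05 m^3/s per m


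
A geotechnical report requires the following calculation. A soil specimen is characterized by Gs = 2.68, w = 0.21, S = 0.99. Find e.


Using the relation e = Gs * w / S
e = 2.68 * 0.21 / 0.99
e = 0.5685


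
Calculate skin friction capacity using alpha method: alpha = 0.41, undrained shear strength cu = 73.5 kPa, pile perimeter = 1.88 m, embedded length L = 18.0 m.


Using Qs = alpha * cu * perimeter * L
Qs = 0.41 * 73.5 * 1.88 * 18.0
Qs = 1019.77 kN


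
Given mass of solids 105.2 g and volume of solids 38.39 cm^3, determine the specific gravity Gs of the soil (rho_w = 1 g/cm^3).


Using Gs = m_s / (V_s * rho_w)
Since rho_w = 1 g/cm^3:
Gs = 105.2 / 38.39
Gs = 2.74


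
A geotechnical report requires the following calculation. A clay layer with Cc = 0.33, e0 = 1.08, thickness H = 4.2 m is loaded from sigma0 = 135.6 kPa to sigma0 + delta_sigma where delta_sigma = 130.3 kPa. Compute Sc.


Result: 0.1949 m

Derivation:
Using Sc = Cc * H / (1 + e0) * log10((sigma0 + delta_sigma) / sigma0)
Stress ratio = (135.6 + 130.3) / 135.6 = 1.96091
log10(1.96091) = 0.292459
Cc * H / (1 + e0) = 0.33 * 4.2 / (1 + 1.08) = 0.666346
Sc = 0.666346 * 0.292459
Sc = 0.1949 m


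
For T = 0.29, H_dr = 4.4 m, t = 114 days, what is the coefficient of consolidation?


Result: 0.04925 m^2/day

Derivation:
Using cv = T * H_dr^2 / t
H_dr^2 = 4.4^2 = 19.36
cv = 0.29 * 19.36 / 114
cv = 0.04925 m^2/day


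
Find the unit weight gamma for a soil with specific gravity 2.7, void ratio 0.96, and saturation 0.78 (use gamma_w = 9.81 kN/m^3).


Result: 17.262 kN/m^3

Derivation:
Using gamma = gamma_w * (Gs + S*e) / (1 + e)
Numerator: Gs + S*e = 2.7 + 0.78*0.96 = 3.4488
Denominator: 1 + e = 1 + 0.96 = 1.96
gamma = 9.81 * 3.4488 / 1.96
gamma = 17.262 kN/m^3


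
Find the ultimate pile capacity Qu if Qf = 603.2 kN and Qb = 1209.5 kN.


Result: 1812.7 kN

Derivation:
Using Qu = Qf + Qb
Qu = 603.2 + 1209.5
Qu = 1812.7 kN


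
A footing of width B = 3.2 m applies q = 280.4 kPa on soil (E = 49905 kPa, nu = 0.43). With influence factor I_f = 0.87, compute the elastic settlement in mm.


Using Se = q * B * (1 - nu^2) * I_f / E
1 - nu^2 = 1 - 0.43^2 = 0.8151
Se = 280.4 * 3.2 * 0.8151 * 0.87 / 49905
Se = 0.012750 m
Convert to mm: Se = 0.012750 * 1000 = 12.75 mm


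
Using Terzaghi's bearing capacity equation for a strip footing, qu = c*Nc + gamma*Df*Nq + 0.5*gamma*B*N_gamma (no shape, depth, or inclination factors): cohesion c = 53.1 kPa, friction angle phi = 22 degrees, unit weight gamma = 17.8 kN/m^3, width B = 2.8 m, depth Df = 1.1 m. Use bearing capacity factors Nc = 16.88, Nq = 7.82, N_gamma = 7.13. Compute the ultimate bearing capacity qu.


Compute qu = c*Nc + gamma*Df*Nq + 0.5*gamma*B*N_gamma
Term 1: 53.1 * 16.88 = 896.328
Term 2: 17.8 * 1.1 * 7.82 = 153.1156
Term 3: 0.5 * 17.8 * 2.8 * 7.13 = 177.6796
qu = 896.328 + 153.1156 + 177.6796
qu = 1227.12 kPa


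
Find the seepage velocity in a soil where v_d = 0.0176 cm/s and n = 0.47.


Result: 0.03745 cm/s

Derivation:
Using v_s = v_d / n
v_s = 0.0176 / 0.47
v_s = 0.03745 cm/s


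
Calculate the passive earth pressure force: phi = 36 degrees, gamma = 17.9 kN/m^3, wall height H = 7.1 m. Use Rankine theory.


Result: 1737.83 kN/m

Derivation:
Compute passive earth pressure coefficient:
Kp = tan^2(45 + phi/2) = tan^2(63.0) = 3.85184
Compute passive force:
Pp = 0.5 * Kp * gamma * H^2
Pp = 0.5 * 3.85184 * 17.9 * 7.1^2
Pp = 1737.83 kN/m


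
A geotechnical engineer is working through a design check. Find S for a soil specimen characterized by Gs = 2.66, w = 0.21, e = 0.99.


Using S = Gs * w / e
S = 2.66 * 0.21 / 0.99
S = 0.5642


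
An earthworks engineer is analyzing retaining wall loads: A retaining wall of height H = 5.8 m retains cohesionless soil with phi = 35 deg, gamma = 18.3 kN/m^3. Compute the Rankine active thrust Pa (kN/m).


Compute active earth pressure coefficient:
Ka = tan^2(45 - phi/2) = tan^2(27.5) = 0.27099
Compute active force:
Pa = 0.5 * Ka * gamma * H^2
Pa = 0.5 * 0.27099 * 18.3 * 5.8^2
Pa = 83.41 kN/m


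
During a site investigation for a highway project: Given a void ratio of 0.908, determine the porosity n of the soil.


Result: 0.4759

Derivation:
Using the relation n = e / (1 + e)
n = 0.908 / (1 + 0.908)
n = 0.908 / 1.908
n = 0.4759


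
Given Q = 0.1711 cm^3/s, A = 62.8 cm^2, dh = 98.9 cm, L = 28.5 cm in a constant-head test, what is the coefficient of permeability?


Compute hydraulic gradient:
i = dh / L = 98.9 / 28.5 = 3.47018
Then apply Darcy's law:
k = Q / (A * i)
k = 0.1711 / (62.8 * 3.47018)
k = 0.1711 / 217.927
k = 0.000785 cm/s


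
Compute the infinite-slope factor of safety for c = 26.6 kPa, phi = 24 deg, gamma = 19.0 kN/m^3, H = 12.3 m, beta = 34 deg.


Using Fs = c / (gamma*H*sin(beta)*cos(beta)) + tan(phi)/tan(beta)
Cohesion contribution = 26.6 / (19.0*12.3*sin(34)*cos(34))
Cohesion contribution = 0.24552
Friction contribution = tan(24)/tan(34) = 0.660079
Fs = 0.24552 + 0.660079
Fs = 0.906


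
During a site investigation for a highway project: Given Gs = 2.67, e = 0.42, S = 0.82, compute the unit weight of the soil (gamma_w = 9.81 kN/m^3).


Result: 20.825 kN/m^3

Derivation:
Using gamma = gamma_w * (Gs + S*e) / (1 + e)
Numerator: Gs + S*e = 2.67 + 0.82*0.42 = 3.0144
Denominator: 1 + e = 1 + 0.42 = 1.42
gamma = 9.81 * 3.0144 / 1.42
gamma = 20.825 kN/m^3


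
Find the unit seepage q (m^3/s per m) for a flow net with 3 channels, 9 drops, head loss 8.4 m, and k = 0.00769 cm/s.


Result: 0.0002153 m^3/s per m

Derivation:
Convert k to m/s for unit consistency with H:
k = 0.00769 cm/s = 0.00769 / 100 m/s = 7.69e-05 m/s
Using q = k * H * Nf / Nd
Nf / Nd = 3 / 9 = 0.3333
q = 7.69e-05 * 8.4 * 0.3333
q = 0.0002153 m^3/s per m


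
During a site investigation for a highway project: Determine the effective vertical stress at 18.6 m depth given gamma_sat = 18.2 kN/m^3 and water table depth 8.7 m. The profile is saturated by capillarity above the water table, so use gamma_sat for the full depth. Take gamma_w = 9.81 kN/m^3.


Total stress = gamma_sat * depth
sigma = 18.2 * 18.6 = 338.52 kPa
Pore water pressure u = gamma_w * (depth - d_wt)
u = 9.81 * (18.6 - 8.7) = 97.119 kPa
Effective stress = sigma - u
sigma' = 338.52 - 97.119 = 241.4 kPa


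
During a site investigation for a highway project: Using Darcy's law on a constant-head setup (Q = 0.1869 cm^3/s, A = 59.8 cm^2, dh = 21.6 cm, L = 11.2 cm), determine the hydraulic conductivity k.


Compute hydraulic gradient:
i = dh / L = 21.6 / 11.2 = 1.92857
Then apply Darcy's law:
k = Q / (A * i)
k = 0.1869 / (59.8 * 1.92857)
k = 0.1869 / 115.329
k = 0.001621 cm/s


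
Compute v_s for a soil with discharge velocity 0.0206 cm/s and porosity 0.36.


Using v_s = v_d / n
v_s = 0.0206 / 0.36
v_s = 0.05722 cm/s


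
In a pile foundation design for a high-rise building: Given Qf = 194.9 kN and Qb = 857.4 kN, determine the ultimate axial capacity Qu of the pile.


Result: 1052.3 kN

Derivation:
Using Qu = Qf + Qb
Qu = 194.9 + 857.4
Qu = 1052.3 kN


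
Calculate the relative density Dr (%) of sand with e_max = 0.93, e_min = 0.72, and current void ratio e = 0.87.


Result: 28.57 %

Derivation:
Using Dr = (e_max - e) / (e_max - e_min) * 100
e_max - e = 0.93 - 0.87 = 0.06
e_max - e_min = 0.93 - 0.72 = 0.21
Dr = 0.06 / 0.21 * 100
Dr = 28.57 %


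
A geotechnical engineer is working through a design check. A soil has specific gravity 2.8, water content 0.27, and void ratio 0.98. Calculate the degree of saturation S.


Result: 0.7714

Derivation:
Using S = Gs * w / e
S = 2.8 * 0.27 / 0.98
S = 0.7714


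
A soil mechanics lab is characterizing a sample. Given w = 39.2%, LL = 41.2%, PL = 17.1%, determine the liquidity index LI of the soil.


Result: 0.917

Derivation:
First compute the plasticity index:
PI = LL - PL = 41.2 - 17.1 = 24.1
Then compute the liquidity index:
LI = (w - PL) / PI
LI = (39.2 - 17.1) / 24.1
LI = 0.917


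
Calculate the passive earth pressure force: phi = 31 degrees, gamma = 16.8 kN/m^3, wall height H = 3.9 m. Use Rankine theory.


Compute passive earth pressure coefficient:
Kp = tan^2(45 + phi/2) = tan^2(60.5) = 3.124035
Compute passive force:
Pp = 0.5 * Kp * gamma * H^2
Pp = 0.5 * 3.124035 * 16.8 * 3.9^2
Pp = 399.14 kN/m


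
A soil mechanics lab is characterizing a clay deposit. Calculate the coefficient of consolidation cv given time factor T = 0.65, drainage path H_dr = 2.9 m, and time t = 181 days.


Result: 0.0302 m^2/day

Derivation:
Using cv = T * H_dr^2 / t
H_dr^2 = 2.9^2 = 8.41
cv = 0.65 * 8.41 / 181
cv = 0.0302 m^2/day


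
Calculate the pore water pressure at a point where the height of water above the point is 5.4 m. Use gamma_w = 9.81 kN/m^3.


Using u = gamma_w * h_w
u = 9.81 * 5.4
u = 52.97 kPa


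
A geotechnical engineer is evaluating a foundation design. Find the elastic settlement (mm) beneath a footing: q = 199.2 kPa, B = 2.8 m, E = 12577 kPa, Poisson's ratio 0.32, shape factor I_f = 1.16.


Using Se = q * B * (1 - nu^2) * I_f / E
1 - nu^2 = 1 - 0.32^2 = 0.8976
Se = 199.2 * 2.8 * 0.8976 * 1.16 / 12577
Se = 0.046175 m
Convert to mm: Se = 0.046175 * 1000 = 46.175 mm


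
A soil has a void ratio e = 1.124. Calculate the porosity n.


Using the relation n = e / (1 + e)
n = 1.124 / (1 + 1.124)
n = 1.124 / 2.124
n = 0.5292


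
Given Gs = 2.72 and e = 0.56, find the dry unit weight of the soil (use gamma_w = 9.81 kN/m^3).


Result: 17.105 kN/m^3

Derivation:
Using gamma_d = Gs * gamma_w / (1 + e)
gamma_d = 2.72 * 9.81 / (1 + 0.56)
gamma_d = 2.72 * 9.81 / 1.56
gamma_d = 17.105 kN/m^3


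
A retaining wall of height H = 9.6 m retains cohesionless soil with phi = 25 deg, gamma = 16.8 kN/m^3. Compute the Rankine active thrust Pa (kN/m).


Compute active earth pressure coefficient:
Ka = tan^2(45 - phi/2) = tan^2(32.5) = 0.405859
Compute active force:
Pa = 0.5 * Ka * gamma * H^2
Pa = 0.5 * 0.405859 * 16.8 * 9.6^2
Pa = 314.19 kN/m


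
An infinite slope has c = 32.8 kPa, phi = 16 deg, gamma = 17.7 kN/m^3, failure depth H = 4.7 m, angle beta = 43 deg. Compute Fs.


Using Fs = c / (gamma*H*sin(beta)*cos(beta)) + tan(phi)/tan(beta)
Cohesion contribution = 32.8 / (17.7*4.7*sin(43)*cos(43))
Cohesion contribution = 0.790482
Friction contribution = tan(16)/tan(43) = 0.307497
Fs = 0.790482 + 0.307497
Fs = 1.098


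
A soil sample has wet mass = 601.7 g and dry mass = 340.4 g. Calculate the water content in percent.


Result: 76.76 %

Derivation:
Using w = (m_wet - m_dry) / m_dry * 100
m_wet - m_dry = 601.7 - 340.4 = 261.3 g
w = 261.3 / 340.4 * 100
w = 76.76 %


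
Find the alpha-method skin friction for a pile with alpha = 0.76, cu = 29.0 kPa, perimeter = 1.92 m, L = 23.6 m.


Using Qs = alpha * cu * perimeter * L
Qs = 0.76 * 29.0 * 1.92 * 23.6
Qs = 998.68 kN


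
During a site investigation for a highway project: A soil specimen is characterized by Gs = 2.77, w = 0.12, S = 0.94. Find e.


Using the relation e = Gs * w / S
e = 2.77 * 0.12 / 0.94
e = 0.3536


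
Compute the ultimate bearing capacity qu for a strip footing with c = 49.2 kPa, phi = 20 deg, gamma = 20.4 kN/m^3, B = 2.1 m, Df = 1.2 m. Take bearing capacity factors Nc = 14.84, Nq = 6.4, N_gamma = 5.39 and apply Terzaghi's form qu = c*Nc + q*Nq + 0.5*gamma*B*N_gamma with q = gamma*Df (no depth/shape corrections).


Compute qu = c*Nc + gamma*Df*Nq + 0.5*gamma*B*N_gamma
Term 1: 49.2 * 14.84 = 730.128
Term 2: 20.4 * 1.2 * 6.4 = 156.672
Term 3: 0.5 * 20.4 * 2.1 * 5.39 = 115.4538
qu = 730.128 + 156.672 + 115.4538
qu = 1002.25 kPa


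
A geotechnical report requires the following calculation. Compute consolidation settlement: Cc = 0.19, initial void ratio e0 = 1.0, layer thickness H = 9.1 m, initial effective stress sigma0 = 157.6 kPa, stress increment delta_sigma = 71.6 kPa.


Using Sc = Cc * H / (1 + e0) * log10((sigma0 + delta_sigma) / sigma0)
Stress ratio = (157.6 + 71.6) / 157.6 = 1.45431
log10(1.45431) = 0.162658
Cc * H / (1 + e0) = 0.19 * 9.1 / (1 + 1.0) = 0.8645
Sc = 0.8645 * 0.162658
Sc = 0.1406 m


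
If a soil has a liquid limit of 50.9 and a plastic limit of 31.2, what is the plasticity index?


Result: 19.7

Derivation:
Using PI = LL - PL
PI = 50.9 - 31.2
PI = 19.7


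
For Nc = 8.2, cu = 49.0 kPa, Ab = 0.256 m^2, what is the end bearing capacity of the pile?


Using Qb = Nc * cu * Ab
Qb = 8.2 * 49.0 * 0.256
Qb = 102.86 kN


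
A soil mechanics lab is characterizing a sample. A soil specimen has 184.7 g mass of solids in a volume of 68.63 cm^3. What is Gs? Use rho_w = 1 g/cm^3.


Using Gs = m_s / (V_s * rho_w)
Since rho_w = 1 g/cm^3:
Gs = 184.7 / 68.63
Gs = 2.691


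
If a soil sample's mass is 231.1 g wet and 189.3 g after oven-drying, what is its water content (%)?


Using w = (m_wet - m_dry) / m_dry * 100
m_wet - m_dry = 231.1 - 189.3 = 41.8 g
w = 41.8 / 189.3 * 100
w = 22.08 %


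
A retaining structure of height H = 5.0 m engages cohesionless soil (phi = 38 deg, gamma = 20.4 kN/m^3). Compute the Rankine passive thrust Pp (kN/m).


Result: 1071.96 kN/m

Derivation:
Compute passive earth pressure coefficient:
Kp = tan^2(45 + phi/2) = tan^2(64.0) = 4.203746
Compute passive force:
Pp = 0.5 * Kp * gamma * H^2
Pp = 0.5 * 4.203746 * 20.4 * 5.0^2
Pp = 1071.96 kN/m


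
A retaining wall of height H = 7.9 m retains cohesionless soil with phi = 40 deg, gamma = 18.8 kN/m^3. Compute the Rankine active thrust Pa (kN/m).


Result: 127.56 kN/m

Derivation:
Compute active earth pressure coefficient:
Ka = tan^2(45 - phi/2) = tan^2(25.0) = 0.217443
Compute active force:
Pa = 0.5 * Ka * gamma * H^2
Pa = 0.5 * 0.217443 * 18.8 * 7.9^2
Pa = 127.56 kN/m


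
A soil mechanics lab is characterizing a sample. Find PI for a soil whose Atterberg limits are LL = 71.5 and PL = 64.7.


Result: 6.8

Derivation:
Using PI = LL - PL
PI = 71.5 - 64.7
PI = 6.8


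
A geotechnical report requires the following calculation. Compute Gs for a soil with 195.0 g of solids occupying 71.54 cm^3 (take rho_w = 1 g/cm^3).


Using Gs = m_s / (V_s * rho_w)
Since rho_w = 1 g/cm^3:
Gs = 195.0 / 71.54
Gs = 2.726


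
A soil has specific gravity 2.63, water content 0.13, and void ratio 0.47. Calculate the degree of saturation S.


Using S = Gs * w / e
S = 2.63 * 0.13 / 0.47
S = 0.7274


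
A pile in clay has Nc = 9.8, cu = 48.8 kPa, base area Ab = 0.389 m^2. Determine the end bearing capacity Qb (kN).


Using Qb = Nc * cu * Ab
Qb = 9.8 * 48.8 * 0.389
Qb = 186.04 kN


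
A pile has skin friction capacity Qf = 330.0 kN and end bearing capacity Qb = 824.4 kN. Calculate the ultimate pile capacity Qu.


Using Qu = Qf + Qb
Qu = 330.0 + 824.4
Qu = 1154.4 kN


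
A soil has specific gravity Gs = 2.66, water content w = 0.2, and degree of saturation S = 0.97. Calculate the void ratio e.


Using the relation e = Gs * w / S
e = 2.66 * 0.2 / 0.97
e = 0.5485


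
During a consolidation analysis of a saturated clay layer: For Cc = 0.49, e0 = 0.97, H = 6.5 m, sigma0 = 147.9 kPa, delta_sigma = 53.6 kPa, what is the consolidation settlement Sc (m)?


Result: 0.2171 m

Derivation:
Using Sc = Cc * H / (1 + e0) * log10((sigma0 + delta_sigma) / sigma0)
Stress ratio = (147.9 + 53.6) / 147.9 = 1.36241
log10(1.36241) = 0.134307
Cc * H / (1 + e0) = 0.49 * 6.5 / (1 + 0.97) = 1.61675
Sc = 1.61675 * 0.134307
Sc = 0.2171 m


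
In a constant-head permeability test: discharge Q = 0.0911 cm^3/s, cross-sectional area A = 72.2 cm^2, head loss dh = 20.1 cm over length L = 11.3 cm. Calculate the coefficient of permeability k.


Compute hydraulic gradient:
i = dh / L = 20.1 / 11.3 = 1.77876
Then apply Darcy's law:
k = Q / (A * i)
k = 0.0911 / (72.2 * 1.77876)
k = 0.0911 / 128.427
k = 0.000709 cm/s


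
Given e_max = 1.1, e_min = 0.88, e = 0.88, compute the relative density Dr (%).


Result: 100.0 %

Derivation:
Using Dr = (e_max - e) / (e_max - e_min) * 100
e_max - e = 1.1 - 0.88 = 0.22
e_max - e_min = 1.1 - 0.88 = 0.22
Dr = 0.22 / 0.22 * 100
Dr = 100.0 %


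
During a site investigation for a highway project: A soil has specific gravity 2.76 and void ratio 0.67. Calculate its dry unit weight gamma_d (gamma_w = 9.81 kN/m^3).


Using gamma_d = Gs * gamma_w / (1 + e)
gamma_d = 2.76 * 9.81 / (1 + 0.67)
gamma_d = 2.76 * 9.81 / 1.67
gamma_d = 16.213 kN/m^3


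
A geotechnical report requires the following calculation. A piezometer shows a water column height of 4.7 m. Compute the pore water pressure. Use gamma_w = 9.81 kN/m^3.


Using u = gamma_w * h_w
u = 9.81 * 4.7
u = 46.11 kPa


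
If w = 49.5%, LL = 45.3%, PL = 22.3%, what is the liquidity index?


Result: 1.183

Derivation:
First compute the plasticity index:
PI = LL - PL = 45.3 - 22.3 = 23.0
Then compute the liquidity index:
LI = (w - PL) / PI
LI = (49.5 - 22.3) / 23.0
LI = 1.183


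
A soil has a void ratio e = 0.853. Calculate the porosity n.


Result: 0.4603

Derivation:
Using the relation n = e / (1 + e)
n = 0.853 / (1 + 0.853)
n = 0.853 / 1.853
n = 0.4603


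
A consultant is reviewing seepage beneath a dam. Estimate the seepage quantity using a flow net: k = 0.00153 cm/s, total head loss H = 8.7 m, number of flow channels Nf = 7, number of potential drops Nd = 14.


Result: 6.655e-05 m^3/s per m

Derivation:
Convert k to m/s for unit consistency with H:
k = 0.00153 cm/s = 0.00153 / 100 m/s = 1.53e-05 m/s
Using q = k * H * Nf / Nd
Nf / Nd = 7 / 14 = 0.5
q = 1.53e-05 * 8.7 * 0.5
q = 6.655e-05 m^3/s per m


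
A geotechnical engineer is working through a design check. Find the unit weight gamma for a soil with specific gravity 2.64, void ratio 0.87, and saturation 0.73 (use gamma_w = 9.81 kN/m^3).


Using gamma = gamma_w * (Gs + S*e) / (1 + e)
Numerator: Gs + S*e = 2.64 + 0.73*0.87 = 3.2751
Denominator: 1 + e = 1 + 0.87 = 1.87
gamma = 9.81 * 3.2751 / 1.87
gamma = 17.181 kN/m^3


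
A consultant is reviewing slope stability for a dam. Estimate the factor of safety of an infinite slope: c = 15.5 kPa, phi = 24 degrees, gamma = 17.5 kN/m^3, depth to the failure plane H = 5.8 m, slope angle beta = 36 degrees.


Using Fs = c / (gamma*H*sin(beta)*cos(beta)) + tan(phi)/tan(beta)
Cohesion contribution = 15.5 / (17.5*5.8*sin(36)*cos(36))
Cohesion contribution = 0.321136
Friction contribution = tan(24)/tan(36) = 0.612805
Fs = 0.321136 + 0.612805
Fs = 0.934


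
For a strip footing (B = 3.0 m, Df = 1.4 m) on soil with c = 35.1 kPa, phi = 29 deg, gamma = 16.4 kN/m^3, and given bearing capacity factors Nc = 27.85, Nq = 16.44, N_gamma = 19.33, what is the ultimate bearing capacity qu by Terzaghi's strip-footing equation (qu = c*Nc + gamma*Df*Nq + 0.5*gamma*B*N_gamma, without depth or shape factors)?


Compute qu = c*Nc + gamma*Df*Nq + 0.5*gamma*B*N_gamma
Term 1: 35.1 * 27.85 = 977.535
Term 2: 16.4 * 1.4 * 16.44 = 377.4624
Term 3: 0.5 * 16.4 * 3.0 * 19.33 = 475.518
qu = 977.535 + 377.4624 + 475.518
qu = 1830.52 kPa


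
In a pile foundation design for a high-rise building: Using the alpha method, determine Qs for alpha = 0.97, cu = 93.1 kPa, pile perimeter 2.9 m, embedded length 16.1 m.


Using Qs = alpha * cu * perimeter * L
Qs = 0.97 * 93.1 * 2.9 * 16.1
Qs = 4216.43 kN


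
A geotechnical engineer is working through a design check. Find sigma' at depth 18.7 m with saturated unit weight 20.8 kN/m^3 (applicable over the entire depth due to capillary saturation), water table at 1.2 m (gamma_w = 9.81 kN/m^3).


Total stress = gamma_sat * depth
sigma = 20.8 * 18.7 = 388.96 kPa
Pore water pressure u = gamma_w * (depth - d_wt)
u = 9.81 * (18.7 - 1.2) = 171.675 kPa
Effective stress = sigma - u
sigma' = 388.96 - 171.675 = 217.29 kPa


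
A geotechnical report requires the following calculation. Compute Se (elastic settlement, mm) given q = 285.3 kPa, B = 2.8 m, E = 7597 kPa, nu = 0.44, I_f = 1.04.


Using Se = q * B * (1 - nu^2) * I_f / E
1 - nu^2 = 1 - 0.44^2 = 0.8064
Se = 285.3 * 2.8 * 0.8064 * 1.04 / 7597
Se = 0.088186 m
Convert to mm: Se = 0.088186 * 1000 = 88.186 mm


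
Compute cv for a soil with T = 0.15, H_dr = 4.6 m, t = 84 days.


Using cv = T * H_dr^2 / t
H_dr^2 = 4.6^2 = 21.16
cv = 0.15 * 21.16 / 84
cv = 0.03779 m^2/day


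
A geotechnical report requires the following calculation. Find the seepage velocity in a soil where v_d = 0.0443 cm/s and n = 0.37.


Using v_s = v_d / n
v_s = 0.0443 / 0.37
v_s = 0.11973 cm/s


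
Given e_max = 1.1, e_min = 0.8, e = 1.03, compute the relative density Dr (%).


Using Dr = (e_max - e) / (e_max - e_min) * 100
e_max - e = 1.1 - 1.03 = 0.07
e_max - e_min = 1.1 - 0.8 = 0.3
Dr = 0.07 / 0.3 * 100
Dr = 23.33 %


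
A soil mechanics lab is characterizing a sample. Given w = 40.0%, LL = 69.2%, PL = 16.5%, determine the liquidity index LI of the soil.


First compute the plasticity index:
PI = LL - PL = 69.2 - 16.5 = 52.7
Then compute the liquidity index:
LI = (w - PL) / PI
LI = (40.0 - 16.5) / 52.7
LI = 0.446


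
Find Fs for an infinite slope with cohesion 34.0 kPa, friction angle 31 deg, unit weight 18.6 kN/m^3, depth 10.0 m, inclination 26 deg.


Result: 1.696

Derivation:
Using Fs = c / (gamma*H*sin(beta)*cos(beta)) + tan(phi)/tan(beta)
Cohesion contribution = 34.0 / (18.6*10.0*sin(26)*cos(26))
Cohesion contribution = 0.463942
Friction contribution = tan(31)/tan(26) = 1.23195
Fs = 0.463942 + 1.23195
Fs = 1.696


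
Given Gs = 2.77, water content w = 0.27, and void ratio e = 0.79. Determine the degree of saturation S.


Result: 0.9467

Derivation:
Using S = Gs * w / e
S = 2.77 * 0.27 / 0.79
S = 0.9467


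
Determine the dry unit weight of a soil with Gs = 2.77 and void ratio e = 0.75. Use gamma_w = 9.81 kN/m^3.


Using gamma_d = Gs * gamma_w / (1 + e)
gamma_d = 2.77 * 9.81 / (1 + 0.75)
gamma_d = 2.77 * 9.81 / 1.75
gamma_d = 15.528 kN/m^3


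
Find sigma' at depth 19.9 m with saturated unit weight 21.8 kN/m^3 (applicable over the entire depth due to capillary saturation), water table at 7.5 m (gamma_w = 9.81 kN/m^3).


Result: 312.18 kPa

Derivation:
Total stress = gamma_sat * depth
sigma = 21.8 * 19.9 = 433.82 kPa
Pore water pressure u = gamma_w * (depth - d_wt)
u = 9.81 * (19.9 - 7.5) = 121.644 kPa
Effective stress = sigma - u
sigma' = 433.82 - 121.644 = 312.18 kPa


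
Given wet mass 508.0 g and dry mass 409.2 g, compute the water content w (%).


Using w = (m_wet - m_dry) / m_dry * 100
m_wet - m_dry = 508.0 - 409.2 = 98.8 g
w = 98.8 / 409.2 * 100
w = 24.14 %


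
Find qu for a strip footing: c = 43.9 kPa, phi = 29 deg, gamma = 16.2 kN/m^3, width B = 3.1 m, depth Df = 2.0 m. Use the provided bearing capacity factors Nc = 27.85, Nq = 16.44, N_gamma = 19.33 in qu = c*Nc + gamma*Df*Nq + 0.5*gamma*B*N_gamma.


Compute qu = c*Nc + gamma*Df*Nq + 0.5*gamma*B*N_gamma
Term 1: 43.9 * 27.85 = 1222.615
Term 2: 16.2 * 2.0 * 16.44 = 532.656
Term 3: 0.5 * 16.2 * 3.1 * 19.33 = 485.3763
qu = 1222.615 + 532.656 + 485.3763
qu = 2240.65 kPa


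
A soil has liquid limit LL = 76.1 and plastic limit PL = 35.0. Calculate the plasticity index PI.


Using PI = LL - PL
PI = 76.1 - 35.0
PI = 41.1


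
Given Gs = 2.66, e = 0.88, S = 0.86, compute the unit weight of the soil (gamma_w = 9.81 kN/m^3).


Result: 17.829 kN/m^3

Derivation:
Using gamma = gamma_w * (Gs + S*e) / (1 + e)
Numerator: Gs + S*e = 2.66 + 0.86*0.88 = 3.4168
Denominator: 1 + e = 1 + 0.88 = 1.88
gamma = 9.81 * 3.4168 / 1.88
gamma = 17.829 kN/m^3


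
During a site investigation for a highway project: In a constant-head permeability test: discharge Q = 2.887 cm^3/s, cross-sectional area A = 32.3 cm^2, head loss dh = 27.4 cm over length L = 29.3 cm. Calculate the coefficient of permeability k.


Compute hydraulic gradient:
i = dh / L = 27.4 / 29.3 = 0.935154
Then apply Darcy's law:
k = Q / (A * i)
k = 2.887 / (32.3 * 0.935154)
k = 2.887 / 30.2055
k = 0.095579 cm/s


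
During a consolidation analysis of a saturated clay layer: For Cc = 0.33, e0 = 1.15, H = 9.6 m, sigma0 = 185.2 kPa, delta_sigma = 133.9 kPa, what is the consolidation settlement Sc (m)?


Using Sc = Cc * H / (1 + e0) * log10((sigma0 + delta_sigma) / sigma0)
Stress ratio = (185.2 + 133.9) / 185.2 = 1.723
log10(1.723) = 0.236286
Cc * H / (1 + e0) = 0.33 * 9.6 / (1 + 1.15) = 1.47349
Sc = 1.47349 * 0.236286
Sc = 0.3482 m


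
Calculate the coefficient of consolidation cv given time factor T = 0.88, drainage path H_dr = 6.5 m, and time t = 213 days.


Using cv = T * H_dr^2 / t
H_dr^2 = 6.5^2 = 42.25
cv = 0.88 * 42.25 / 213
cv = 0.17455 m^2/day


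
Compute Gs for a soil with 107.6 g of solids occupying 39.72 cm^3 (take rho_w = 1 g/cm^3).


Using Gs = m_s / (V_s * rho_w)
Since rho_w = 1 g/cm^3:
Gs = 107.6 / 39.72
Gs = 2.709


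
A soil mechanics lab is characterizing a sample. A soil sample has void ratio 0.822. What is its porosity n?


Using the relation n = e / (1 + e)
n = 0.822 / (1 + 0.822)
n = 0.822 / 1.822
n = 0.4512


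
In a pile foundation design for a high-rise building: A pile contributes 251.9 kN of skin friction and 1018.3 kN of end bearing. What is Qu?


Using Qu = Qf + Qb
Qu = 251.9 + 1018.3
Qu = 1270.2 kN


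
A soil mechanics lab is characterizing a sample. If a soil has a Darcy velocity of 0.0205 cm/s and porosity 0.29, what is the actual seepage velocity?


Result: 0.07069 cm/s

Derivation:
Using v_s = v_d / n
v_s = 0.0205 / 0.29
v_s = 0.07069 cm/s
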